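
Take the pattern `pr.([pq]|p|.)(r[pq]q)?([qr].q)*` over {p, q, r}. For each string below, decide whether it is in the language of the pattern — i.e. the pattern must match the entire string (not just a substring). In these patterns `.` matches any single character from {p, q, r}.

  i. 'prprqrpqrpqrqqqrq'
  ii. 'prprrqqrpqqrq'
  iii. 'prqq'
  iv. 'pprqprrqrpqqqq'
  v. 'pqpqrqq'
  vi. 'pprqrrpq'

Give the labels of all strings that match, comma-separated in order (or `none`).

ii, iii

i → no match
ii → match
iii → match
iv → no match — must start with 'pr'
v → no match — must start with 'pr'
vi → no match — must start with 'pr'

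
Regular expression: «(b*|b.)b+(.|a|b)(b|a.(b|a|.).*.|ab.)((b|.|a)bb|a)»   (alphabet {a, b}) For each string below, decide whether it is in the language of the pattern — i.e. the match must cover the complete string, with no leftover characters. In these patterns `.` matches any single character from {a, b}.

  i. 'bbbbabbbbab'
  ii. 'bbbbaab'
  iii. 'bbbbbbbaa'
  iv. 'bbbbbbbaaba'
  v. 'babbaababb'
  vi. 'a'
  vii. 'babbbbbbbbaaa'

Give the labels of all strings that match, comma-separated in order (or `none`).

i → no match
ii → no match
iii → no match
iv → no match
v → no match
vi → no match
vii → no match

none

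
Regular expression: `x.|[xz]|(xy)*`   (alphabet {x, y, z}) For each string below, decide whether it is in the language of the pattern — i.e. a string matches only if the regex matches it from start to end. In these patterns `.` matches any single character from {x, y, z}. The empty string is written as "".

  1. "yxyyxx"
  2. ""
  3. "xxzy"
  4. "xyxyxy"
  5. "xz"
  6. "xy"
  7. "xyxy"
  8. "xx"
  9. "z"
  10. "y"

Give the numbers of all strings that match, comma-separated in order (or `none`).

1. "yxyyxx" → no match
2. "" → match
3. "xxzy" → no match
4. "xyxyxy" → match
5. "xz" → match
6. "xy" → match
7. "xyxy" → match
8. "xx" → match
9. "z" → match
10. "y" → no match

2, 4, 5, 6, 7, 8, 9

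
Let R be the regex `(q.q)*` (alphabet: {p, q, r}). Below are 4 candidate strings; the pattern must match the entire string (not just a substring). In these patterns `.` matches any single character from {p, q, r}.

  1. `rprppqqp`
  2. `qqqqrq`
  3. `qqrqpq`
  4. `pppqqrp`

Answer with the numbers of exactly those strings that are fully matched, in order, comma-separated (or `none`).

2

1 → no match
2 → match
3 → no match
4 → no match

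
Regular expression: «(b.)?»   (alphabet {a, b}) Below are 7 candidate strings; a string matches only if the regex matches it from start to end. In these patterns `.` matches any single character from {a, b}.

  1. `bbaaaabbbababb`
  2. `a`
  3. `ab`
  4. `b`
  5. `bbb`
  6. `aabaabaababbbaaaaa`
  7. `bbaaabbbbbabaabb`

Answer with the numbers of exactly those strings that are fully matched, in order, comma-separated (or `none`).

1 → no match
2 → no match
3 → no match
4 → no match
5 → no match
6 → no match
7 → no match

none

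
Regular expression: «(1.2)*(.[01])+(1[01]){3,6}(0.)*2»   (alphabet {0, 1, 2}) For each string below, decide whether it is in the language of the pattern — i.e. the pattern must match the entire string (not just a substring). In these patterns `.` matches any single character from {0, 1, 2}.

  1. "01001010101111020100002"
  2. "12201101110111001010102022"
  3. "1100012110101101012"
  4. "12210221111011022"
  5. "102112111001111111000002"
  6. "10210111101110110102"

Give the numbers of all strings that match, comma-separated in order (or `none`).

1 → match
2 → match
3 → match
4 → match
5 → match
6 → no match

1, 2, 3, 4, 5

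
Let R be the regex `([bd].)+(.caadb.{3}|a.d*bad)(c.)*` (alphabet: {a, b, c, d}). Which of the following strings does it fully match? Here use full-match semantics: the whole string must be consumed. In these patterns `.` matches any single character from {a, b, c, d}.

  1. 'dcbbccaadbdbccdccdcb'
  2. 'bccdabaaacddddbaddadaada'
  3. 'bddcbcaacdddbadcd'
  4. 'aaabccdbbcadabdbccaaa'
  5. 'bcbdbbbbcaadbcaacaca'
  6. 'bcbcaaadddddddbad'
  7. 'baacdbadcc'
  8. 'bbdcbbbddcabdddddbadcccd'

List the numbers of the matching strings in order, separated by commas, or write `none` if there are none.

1 → no match
2 → no match
3 → no match
4 → no match
5 → no match
6 → no match
7. 'baacdbadcc' → match
8 → match

7, 8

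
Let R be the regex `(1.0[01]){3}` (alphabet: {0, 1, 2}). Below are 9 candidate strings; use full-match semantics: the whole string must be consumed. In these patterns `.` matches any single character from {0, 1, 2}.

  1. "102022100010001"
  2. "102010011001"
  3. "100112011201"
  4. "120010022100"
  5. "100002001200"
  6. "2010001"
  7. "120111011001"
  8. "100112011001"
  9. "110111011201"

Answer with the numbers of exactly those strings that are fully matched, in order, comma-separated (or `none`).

1 → no match
2. "102010011001" → no match
3. "100112011201" → match
4. "120010022100" → no match
5. "100002001200" → no match
6. "2010001" → no match — must start with "1"
7. "120111011001" → match
8. "100112011001" → match
9. "110111011201" → match

3, 7, 8, 9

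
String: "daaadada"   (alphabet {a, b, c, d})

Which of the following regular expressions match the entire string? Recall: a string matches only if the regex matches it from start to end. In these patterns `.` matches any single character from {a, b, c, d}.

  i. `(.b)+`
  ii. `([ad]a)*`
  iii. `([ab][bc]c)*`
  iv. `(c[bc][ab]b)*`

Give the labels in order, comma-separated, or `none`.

i → no match — must end with "b"
ii → match
iii → no match
iv → no match

ii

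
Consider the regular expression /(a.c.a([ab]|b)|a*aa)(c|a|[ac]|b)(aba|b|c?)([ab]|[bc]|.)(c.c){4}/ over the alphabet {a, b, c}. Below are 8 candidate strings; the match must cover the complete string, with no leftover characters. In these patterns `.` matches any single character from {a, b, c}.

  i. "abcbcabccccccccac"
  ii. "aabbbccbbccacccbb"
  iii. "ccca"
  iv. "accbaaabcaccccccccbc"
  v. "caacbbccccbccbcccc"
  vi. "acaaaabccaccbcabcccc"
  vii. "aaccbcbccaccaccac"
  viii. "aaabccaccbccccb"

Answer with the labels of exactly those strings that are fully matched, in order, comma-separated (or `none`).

iv, vii

i → no match
ii → no match — must end with "c"
iii → no match — must end with "c"
iv → match
v → no match
vi → no match
vii → match
viii → no match — must end with "c"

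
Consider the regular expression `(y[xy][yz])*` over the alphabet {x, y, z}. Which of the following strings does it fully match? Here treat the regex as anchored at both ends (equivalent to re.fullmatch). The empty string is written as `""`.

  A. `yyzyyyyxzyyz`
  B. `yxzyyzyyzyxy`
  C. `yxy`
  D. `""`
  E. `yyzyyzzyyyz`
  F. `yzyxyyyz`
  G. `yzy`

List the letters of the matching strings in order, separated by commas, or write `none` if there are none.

A → match
B → match
C → match
D → match
E → no match
F → no match
G → no match

A, B, C, D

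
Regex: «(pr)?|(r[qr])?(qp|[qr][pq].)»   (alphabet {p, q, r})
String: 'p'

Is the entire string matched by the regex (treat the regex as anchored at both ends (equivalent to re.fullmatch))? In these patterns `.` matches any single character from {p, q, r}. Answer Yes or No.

No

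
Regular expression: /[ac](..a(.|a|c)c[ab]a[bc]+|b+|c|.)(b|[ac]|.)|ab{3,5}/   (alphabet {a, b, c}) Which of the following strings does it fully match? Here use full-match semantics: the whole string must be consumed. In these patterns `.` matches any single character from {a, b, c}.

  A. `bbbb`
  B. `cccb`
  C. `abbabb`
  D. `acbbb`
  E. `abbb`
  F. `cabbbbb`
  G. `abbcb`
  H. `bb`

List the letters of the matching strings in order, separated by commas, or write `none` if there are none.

A → no match
B → no match
C → no match
D → no match
E → match
F → no match
G → no match
H → no match

E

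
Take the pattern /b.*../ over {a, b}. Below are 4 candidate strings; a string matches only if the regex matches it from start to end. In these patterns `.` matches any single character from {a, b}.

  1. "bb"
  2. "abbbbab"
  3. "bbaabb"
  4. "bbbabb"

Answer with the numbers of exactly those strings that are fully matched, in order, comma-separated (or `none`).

3, 4

1 → no match
2 → no match — must start with "b"
3 → match
4 → match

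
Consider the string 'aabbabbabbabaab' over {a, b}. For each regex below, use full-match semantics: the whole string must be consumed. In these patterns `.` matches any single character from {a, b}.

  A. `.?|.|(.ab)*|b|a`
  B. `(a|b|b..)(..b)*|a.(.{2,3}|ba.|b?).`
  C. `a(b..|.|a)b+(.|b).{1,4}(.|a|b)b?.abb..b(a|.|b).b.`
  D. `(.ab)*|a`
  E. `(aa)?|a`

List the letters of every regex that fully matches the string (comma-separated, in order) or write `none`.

A, D

A → match
B → no match
C → no match
D → match
E → no match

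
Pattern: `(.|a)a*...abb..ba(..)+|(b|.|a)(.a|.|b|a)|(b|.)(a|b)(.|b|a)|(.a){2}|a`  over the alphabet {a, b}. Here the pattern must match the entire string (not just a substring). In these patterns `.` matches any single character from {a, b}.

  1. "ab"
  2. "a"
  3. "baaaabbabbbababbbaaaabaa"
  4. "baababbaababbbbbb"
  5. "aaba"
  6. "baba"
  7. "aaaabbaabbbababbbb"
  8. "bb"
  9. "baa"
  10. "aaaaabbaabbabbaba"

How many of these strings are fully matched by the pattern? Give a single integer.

10

1 → match
2 → match
3 → match
4 → match
5 → match
6 → match
7 → match
8 → match
9 → match
10 → match
Total matched: 10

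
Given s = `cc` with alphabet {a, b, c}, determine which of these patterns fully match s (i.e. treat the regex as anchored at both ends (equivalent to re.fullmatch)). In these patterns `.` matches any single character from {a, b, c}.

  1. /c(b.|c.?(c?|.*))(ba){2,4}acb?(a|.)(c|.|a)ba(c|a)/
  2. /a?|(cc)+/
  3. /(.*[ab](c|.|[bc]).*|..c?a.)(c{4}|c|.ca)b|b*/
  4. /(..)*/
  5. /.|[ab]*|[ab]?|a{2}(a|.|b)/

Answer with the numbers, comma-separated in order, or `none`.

2, 4

1 → no match
2 → match
3 → no match
4 → match
5 → no match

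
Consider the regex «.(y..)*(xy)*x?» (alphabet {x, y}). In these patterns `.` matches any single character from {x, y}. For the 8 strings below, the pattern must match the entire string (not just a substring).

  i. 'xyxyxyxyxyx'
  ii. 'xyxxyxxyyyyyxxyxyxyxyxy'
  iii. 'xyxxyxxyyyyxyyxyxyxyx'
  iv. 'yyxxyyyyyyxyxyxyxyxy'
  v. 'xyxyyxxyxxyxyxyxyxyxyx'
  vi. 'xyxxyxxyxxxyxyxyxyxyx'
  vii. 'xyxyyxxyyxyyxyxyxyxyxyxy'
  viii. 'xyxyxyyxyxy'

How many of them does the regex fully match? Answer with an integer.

7

i → match
ii → match
iii → match
iv → match
v → match
vi → match
vii → match
viii → no match
Total matched: 7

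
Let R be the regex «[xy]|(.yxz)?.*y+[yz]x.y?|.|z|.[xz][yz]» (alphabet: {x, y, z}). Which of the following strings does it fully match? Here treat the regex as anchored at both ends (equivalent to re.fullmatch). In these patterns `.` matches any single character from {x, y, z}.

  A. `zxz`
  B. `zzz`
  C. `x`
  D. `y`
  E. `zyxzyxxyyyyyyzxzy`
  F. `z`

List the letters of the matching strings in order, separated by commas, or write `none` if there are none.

A → match
B → match
C → match
D → match
E → match
F → match

A, B, C, D, E, F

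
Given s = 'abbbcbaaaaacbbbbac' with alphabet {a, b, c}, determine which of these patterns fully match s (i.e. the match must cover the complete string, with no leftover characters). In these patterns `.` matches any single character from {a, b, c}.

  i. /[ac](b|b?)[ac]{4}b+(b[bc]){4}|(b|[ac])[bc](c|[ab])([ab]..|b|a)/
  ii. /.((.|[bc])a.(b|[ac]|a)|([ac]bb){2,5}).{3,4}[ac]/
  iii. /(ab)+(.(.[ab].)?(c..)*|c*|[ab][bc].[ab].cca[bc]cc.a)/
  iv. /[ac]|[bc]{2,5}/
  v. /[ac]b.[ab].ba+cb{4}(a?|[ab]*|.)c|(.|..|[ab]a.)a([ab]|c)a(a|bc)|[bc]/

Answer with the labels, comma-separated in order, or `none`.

v

i → no match
ii → no match
iii → no match
iv → no match
v → match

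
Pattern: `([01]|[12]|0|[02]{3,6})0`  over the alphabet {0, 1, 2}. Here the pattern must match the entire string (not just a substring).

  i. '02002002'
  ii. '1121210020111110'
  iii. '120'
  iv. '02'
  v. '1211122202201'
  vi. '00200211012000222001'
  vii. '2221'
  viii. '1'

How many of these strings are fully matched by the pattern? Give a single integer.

i → no match — must end with '0'
ii → no match
iii → no match
iv → no match — must end with '0'
v → no match — must end with '0'
vi → no match — must end with '0'
vii → no match — must end with '0'
viii → no match — must end with '0'
Total matched: 0

0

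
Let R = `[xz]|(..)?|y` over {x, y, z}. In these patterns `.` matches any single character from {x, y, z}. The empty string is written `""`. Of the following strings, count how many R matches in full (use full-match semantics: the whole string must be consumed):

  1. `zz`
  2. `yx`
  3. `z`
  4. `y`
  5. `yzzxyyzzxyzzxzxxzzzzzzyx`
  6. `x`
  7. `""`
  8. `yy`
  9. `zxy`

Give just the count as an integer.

7

1. `zz` → match
2. `yx` → match
3. `z` → match
4. `y` → match
5 → no match
6. `x` → match
7. `""` → match
8. `yy` → match
9. `zxy` → no match
Total matched: 7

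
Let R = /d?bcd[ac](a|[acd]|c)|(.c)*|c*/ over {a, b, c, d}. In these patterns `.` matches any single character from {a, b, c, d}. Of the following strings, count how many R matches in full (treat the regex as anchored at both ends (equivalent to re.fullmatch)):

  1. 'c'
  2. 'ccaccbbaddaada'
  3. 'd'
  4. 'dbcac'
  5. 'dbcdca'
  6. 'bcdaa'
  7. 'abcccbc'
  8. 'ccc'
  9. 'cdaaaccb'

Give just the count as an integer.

1. 'c' → match
2 → no match
3. 'd' → no match
4. 'dbcac' → no match
5. 'dbcdca' → match
6. 'bcdaa' → match
7. 'abcccbc' → no match
8. 'ccc' → match
9. 'cdaaaccb' → no match
Total matched: 4

4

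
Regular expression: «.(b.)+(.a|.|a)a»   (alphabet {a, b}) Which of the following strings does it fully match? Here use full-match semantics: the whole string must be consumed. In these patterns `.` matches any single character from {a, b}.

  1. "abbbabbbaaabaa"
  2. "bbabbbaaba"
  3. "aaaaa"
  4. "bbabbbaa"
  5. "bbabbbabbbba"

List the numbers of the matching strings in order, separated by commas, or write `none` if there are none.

4

1 → no match
2 → no match
3 → no match
4 → match
5 → no match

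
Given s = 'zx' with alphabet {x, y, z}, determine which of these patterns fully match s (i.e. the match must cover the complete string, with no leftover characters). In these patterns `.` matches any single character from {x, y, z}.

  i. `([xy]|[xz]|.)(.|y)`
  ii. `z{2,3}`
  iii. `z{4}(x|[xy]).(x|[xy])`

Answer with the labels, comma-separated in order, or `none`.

i

i → match
ii → no match — must end with 'z'
iii → no match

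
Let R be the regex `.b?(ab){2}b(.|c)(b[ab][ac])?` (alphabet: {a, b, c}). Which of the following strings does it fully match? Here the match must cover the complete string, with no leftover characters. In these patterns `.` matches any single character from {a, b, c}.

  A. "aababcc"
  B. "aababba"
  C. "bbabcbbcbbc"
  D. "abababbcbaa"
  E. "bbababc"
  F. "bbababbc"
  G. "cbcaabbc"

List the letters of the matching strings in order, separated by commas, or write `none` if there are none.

A → no match
B → match
C → no match
D → match
E → no match
F → match
G → no match

B, D, F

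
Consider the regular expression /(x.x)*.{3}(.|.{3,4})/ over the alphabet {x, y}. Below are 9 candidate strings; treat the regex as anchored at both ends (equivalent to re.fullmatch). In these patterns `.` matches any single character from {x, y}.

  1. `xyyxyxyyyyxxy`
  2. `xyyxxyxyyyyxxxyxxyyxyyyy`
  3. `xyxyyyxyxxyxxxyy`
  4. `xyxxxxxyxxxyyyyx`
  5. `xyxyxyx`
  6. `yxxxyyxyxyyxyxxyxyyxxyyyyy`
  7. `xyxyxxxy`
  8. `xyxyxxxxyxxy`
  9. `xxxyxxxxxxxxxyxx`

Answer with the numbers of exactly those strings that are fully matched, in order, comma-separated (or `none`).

4, 5

1 → no match
2 → no match
3 → no match
4 → match
5 → match
6 → no match
7 → no match
8 → no match
9 → no match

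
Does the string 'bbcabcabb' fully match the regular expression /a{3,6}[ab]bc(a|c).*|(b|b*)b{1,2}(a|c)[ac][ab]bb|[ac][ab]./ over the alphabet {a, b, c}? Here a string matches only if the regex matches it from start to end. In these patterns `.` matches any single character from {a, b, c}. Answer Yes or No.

No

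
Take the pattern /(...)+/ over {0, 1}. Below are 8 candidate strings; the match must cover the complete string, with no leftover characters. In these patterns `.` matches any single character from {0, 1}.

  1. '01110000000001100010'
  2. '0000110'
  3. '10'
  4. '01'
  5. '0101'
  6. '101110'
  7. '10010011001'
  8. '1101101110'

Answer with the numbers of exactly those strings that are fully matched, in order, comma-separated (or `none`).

6

1 → no match
2 → no match
3 → no match
4 → no match
5 → no match
6 → match
7 → no match
8 → no match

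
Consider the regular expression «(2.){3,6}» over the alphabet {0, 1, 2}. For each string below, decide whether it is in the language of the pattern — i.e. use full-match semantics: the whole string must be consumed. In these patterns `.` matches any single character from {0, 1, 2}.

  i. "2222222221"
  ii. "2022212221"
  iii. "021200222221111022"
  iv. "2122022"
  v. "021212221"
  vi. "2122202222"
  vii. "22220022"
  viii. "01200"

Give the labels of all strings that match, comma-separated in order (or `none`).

i. "2222222221" → match
ii. "2022212221" → match
iii → no match — must start with "2"
iv. "2122022" → no match
v. "021212221" → no match — must start with "2"
vi. "2122202222" → match
vii. "22220022" → no match
viii. "01200" → no match — must start with "2"

i, ii, vi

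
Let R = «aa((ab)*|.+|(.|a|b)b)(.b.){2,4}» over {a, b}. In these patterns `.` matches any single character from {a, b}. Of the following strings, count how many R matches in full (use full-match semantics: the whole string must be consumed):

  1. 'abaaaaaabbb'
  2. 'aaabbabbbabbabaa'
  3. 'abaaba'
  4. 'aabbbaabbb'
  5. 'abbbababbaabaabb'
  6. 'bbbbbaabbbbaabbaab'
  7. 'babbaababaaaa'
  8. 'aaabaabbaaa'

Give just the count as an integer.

1 → no match — must start with 'aa'
2 → no match
3 → no match — must start with 'aa'
4 → no match
5 → no match — must start with 'aa'
6 → no match — must start with 'aa'
7 → no match — must start with 'aa'
8 → no match
Total matched: 0

0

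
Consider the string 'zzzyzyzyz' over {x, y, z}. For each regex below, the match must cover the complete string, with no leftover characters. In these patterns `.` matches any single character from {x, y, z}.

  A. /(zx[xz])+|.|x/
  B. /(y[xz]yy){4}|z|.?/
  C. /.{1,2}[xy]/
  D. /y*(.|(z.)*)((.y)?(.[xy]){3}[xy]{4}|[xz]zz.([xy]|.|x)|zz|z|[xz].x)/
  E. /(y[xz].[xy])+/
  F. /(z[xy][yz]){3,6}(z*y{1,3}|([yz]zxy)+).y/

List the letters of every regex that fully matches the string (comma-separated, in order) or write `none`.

D

A → no match
B → no match
C → no match
D → match
E → no match — must start with 'y'
F → no match — must end with 'y'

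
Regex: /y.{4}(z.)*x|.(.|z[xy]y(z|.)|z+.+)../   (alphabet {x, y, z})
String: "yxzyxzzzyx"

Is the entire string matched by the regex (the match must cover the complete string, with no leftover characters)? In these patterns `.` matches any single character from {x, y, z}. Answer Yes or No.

Yes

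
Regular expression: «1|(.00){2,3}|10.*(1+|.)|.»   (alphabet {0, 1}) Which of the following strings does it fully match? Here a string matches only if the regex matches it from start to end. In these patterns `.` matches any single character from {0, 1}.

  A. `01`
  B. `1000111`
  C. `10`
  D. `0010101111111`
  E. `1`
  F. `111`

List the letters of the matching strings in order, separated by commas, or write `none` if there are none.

B, E

A → no match
B → match
C → no match
D → no match
E → match
F → no match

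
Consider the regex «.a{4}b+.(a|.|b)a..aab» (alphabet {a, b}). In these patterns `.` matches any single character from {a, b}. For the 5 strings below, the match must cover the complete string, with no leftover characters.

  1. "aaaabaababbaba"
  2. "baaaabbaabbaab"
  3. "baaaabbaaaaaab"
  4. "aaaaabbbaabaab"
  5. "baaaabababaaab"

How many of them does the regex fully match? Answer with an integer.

4

1 → no match — must end with "aab"
2 → match
3 → match
4 → match
5 → match
Total matched: 4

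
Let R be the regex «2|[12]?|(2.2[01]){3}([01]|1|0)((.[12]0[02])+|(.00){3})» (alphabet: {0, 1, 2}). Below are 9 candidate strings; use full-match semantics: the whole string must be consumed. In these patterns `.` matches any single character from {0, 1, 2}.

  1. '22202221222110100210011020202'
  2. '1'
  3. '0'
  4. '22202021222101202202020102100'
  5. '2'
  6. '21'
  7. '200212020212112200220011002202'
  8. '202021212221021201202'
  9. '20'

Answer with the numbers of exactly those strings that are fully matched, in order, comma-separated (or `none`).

1 → match
2. '1' → match
3. '0' → no match
4 → no match
5. '2' → match
6. '21' → no match
7 → no match
8 → no match
9. '20' → no match

1, 2, 5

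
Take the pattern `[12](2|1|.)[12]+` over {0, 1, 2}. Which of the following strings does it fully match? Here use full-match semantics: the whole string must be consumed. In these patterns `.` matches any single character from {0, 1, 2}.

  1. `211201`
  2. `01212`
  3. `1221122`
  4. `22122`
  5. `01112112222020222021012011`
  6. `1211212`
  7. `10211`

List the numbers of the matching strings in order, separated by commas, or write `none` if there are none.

1 → no match
2 → no match
3 → match
4 → match
5 → no match
6 → match
7 → match

3, 4, 6, 7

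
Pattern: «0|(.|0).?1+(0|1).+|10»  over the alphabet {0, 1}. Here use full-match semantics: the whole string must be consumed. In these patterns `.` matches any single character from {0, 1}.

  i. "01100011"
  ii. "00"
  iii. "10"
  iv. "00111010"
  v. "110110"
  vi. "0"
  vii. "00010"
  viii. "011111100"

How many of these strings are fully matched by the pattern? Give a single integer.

6

i. "01100011" → match
ii. "00" → no match
iii. "10" → match
iv. "00111010" → match
v. "110110" → match
vi. "0" → match
vii. "00010" → no match
viii. "011111100" → match
Total matched: 6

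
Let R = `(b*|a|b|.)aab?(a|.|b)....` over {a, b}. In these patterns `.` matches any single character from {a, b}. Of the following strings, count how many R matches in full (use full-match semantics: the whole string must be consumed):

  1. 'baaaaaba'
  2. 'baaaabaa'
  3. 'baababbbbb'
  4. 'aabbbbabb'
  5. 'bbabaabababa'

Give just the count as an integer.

2

1. 'baaaaaba' → match
2. 'baaaabaa' → match
3. 'baababbbbb' → no match
4. 'aabbbbabb' → no match
5. 'bbabaabababa' → no match
Total matched: 2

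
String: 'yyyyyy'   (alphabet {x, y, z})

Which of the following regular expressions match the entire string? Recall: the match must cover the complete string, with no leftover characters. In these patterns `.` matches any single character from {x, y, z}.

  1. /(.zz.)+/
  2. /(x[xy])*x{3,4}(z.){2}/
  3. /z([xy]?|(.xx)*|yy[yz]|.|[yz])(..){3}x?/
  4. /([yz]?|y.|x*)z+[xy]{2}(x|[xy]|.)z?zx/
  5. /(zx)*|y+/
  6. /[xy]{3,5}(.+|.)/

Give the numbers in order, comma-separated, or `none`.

1 → no match
2 → no match
3 → no match — must start with 'z'
4 → no match — must end with 'zx'
5 → match
6 → match

5, 6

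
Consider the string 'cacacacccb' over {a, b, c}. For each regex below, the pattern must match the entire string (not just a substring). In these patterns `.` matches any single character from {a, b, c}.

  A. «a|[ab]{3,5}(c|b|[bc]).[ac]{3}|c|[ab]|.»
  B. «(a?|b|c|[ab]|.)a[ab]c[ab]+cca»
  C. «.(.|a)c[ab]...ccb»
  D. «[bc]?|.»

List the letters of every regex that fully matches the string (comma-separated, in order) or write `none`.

C

A → no match
B → no match — must end with 'cca'
C → match
D → no match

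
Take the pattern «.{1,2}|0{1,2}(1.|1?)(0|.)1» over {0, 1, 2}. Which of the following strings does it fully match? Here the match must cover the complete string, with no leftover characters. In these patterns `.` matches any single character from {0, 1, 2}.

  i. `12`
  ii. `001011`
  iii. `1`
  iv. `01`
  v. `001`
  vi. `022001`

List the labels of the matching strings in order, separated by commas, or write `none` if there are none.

i, ii, iii, iv, v

i → match
ii → match
iii → match
iv → match
v → match
vi → no match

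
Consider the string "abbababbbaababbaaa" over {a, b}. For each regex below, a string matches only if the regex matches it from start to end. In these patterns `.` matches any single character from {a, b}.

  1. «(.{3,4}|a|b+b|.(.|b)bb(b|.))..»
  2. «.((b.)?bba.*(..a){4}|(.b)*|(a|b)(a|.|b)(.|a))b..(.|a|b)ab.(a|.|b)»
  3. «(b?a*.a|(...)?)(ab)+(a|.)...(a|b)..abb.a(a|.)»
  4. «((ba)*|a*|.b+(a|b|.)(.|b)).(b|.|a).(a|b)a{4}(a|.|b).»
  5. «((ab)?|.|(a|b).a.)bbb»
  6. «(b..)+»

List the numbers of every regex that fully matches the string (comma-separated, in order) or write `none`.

1 → no match
2 → no match
3 → match
4 → no match
5 → no match — must end with "bbb"
6 → no match — must start with "b"

3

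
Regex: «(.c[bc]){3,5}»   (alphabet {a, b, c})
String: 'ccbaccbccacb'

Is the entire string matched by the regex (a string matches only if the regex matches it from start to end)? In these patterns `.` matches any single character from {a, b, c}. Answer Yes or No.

Yes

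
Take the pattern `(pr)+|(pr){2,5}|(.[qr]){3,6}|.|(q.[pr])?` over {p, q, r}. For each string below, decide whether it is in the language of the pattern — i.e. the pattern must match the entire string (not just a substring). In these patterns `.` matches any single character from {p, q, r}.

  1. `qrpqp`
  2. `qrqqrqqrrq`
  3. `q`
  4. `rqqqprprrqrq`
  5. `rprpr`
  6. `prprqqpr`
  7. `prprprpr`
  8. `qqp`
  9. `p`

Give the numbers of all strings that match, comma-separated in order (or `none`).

2, 3, 4, 6, 7, 8, 9

1 → no match
2 → match
3 → match
4 → match
5 → no match
6 → match
7 → match
8 → match
9 → match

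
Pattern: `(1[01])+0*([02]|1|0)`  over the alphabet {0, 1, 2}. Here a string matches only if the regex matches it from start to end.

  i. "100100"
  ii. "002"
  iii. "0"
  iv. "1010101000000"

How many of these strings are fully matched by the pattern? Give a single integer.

i → no match
ii → no match — must start with "1"
iii → no match — must start with "1"
iv → match
Total matched: 1

1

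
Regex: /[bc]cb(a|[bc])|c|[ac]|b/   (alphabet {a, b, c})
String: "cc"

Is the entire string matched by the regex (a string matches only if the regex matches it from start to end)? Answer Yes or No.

No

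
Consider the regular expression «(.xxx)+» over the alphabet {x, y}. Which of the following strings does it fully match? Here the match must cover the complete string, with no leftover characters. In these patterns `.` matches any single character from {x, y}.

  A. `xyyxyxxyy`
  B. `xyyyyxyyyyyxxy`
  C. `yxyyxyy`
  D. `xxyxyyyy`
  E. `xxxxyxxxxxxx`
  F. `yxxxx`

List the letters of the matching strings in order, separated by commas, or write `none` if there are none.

A → no match — must end with `xxx`
B → no match — must end with `xxx`
C → no match — must end with `xxx`
D → no match — must end with `xxx`
E → match
F → no match

E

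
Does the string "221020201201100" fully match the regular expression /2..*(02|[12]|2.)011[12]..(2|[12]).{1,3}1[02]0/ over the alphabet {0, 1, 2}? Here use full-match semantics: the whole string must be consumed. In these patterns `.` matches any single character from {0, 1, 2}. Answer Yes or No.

No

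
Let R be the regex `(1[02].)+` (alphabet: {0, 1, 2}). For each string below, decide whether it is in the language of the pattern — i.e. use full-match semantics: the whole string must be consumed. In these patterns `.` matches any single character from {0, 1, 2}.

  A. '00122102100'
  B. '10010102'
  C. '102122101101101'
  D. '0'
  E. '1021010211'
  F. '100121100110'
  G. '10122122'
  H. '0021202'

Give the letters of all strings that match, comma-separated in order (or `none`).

A → no match — must start with '1'
B → no match
C → match
D → no match — must start with '1'
E → no match
F → no match
G → no match
H → no match — must start with '1'

C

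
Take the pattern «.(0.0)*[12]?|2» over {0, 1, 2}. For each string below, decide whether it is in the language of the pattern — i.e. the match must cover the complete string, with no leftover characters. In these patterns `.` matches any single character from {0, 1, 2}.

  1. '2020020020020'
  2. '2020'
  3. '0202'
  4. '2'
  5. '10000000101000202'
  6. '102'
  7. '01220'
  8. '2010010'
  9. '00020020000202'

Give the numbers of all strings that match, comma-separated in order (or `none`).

1, 2, 4, 8

1 → match
2 → match
3 → no match
4 → match
5 → no match
6 → no match
7 → no match
8 → match
9 → no match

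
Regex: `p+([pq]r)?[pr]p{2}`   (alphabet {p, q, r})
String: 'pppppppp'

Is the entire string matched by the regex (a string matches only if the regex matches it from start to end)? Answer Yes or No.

Yes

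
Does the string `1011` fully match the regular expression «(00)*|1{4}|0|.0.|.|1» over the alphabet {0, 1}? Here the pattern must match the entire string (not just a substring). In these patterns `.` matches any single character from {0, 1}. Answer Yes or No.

No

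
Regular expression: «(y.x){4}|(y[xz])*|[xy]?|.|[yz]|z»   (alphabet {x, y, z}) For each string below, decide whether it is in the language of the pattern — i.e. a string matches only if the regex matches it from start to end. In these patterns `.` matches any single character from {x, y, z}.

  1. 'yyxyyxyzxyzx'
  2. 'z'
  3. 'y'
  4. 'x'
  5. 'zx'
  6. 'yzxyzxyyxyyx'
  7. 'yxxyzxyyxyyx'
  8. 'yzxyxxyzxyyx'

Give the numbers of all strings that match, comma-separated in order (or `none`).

1 → match
2 → match
3 → match
4 → match
5 → no match
6 → match
7 → match
8 → match

1, 2, 3, 4, 6, 7, 8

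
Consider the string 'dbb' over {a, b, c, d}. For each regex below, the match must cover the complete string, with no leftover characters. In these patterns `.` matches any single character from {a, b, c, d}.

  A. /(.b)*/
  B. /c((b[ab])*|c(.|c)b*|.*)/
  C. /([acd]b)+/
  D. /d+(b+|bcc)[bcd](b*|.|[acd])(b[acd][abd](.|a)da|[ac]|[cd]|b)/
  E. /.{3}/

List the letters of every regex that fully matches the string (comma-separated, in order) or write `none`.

A → no match
B → no match — must start with 'c'
C → no match
D → no match
E → match

E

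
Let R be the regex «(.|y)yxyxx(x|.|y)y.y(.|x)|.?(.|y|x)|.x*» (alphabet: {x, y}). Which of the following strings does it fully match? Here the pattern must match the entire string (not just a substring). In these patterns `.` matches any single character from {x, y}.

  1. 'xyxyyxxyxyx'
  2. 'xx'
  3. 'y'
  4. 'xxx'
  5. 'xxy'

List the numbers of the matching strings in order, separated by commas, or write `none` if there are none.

1 → no match
2 → match
3 → match
4 → match
5 → no match

2, 3, 4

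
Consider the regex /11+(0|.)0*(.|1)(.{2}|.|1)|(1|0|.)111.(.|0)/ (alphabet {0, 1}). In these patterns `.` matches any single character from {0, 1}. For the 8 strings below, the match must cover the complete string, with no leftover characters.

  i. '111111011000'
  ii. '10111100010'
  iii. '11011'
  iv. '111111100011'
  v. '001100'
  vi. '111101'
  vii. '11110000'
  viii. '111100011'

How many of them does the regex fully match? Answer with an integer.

i → no match
ii → no match
iii → match
iv → match
v → no match
vi → match
vii → match
viii → match
Total matched: 5

5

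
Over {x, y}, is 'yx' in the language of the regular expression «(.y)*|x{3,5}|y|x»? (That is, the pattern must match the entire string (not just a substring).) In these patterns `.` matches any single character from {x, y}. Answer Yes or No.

No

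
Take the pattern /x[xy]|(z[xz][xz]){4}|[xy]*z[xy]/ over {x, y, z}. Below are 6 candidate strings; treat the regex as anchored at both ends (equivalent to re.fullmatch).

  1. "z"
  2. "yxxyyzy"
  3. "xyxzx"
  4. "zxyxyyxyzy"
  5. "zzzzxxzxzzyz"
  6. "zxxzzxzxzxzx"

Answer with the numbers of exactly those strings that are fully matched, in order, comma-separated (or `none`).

2, 3

1 → no match
2 → match
3 → match
4 → no match
5 → no match
6 → no match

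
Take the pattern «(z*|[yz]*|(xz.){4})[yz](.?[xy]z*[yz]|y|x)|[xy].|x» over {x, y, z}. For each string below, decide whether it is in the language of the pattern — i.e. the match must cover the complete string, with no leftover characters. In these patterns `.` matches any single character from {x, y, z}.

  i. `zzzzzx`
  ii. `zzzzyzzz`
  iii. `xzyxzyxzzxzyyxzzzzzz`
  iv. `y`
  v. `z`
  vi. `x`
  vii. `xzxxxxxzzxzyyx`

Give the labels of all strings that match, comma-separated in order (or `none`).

i → match
ii → match
iii → match
iv → no match
v → no match
vi → match
vii → no match

i, ii, iii, vi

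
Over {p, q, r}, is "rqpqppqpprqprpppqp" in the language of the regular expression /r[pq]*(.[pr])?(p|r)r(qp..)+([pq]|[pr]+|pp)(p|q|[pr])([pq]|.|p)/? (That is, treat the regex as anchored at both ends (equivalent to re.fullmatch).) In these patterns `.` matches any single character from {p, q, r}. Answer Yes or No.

Yes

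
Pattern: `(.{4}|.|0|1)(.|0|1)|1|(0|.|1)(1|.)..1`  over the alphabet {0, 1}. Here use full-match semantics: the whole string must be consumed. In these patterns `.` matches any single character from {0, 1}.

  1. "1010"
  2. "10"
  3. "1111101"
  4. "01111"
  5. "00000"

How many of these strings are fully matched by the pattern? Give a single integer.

1 → no match
2 → match
3 → no match
4 → match
5 → match
Total matched: 3

3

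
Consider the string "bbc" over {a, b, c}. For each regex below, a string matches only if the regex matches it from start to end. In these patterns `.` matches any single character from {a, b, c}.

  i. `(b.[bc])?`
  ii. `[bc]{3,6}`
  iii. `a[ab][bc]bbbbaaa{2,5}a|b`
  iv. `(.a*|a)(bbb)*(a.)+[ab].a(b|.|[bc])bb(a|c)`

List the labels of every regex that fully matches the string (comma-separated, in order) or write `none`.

i → match
ii → match
iii → no match
iv → no match

i, ii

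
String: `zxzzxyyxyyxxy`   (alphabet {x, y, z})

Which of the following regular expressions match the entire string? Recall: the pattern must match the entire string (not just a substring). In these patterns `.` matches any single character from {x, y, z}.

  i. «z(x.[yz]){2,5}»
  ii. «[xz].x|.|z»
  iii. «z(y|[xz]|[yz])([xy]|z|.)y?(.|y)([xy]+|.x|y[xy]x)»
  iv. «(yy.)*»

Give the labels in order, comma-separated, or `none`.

i, iii

i → match
ii → no match
iii → match
iv → no match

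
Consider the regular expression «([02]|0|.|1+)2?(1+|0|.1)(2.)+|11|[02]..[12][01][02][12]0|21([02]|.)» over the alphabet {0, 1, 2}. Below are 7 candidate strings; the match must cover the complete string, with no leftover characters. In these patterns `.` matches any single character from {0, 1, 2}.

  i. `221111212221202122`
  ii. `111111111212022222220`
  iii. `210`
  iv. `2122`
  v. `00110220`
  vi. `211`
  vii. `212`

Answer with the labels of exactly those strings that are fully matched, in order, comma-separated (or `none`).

i → match
ii → match
iii → match
iv → match
v → match
vi → match
vii → match

i, ii, iii, iv, v, vi, vii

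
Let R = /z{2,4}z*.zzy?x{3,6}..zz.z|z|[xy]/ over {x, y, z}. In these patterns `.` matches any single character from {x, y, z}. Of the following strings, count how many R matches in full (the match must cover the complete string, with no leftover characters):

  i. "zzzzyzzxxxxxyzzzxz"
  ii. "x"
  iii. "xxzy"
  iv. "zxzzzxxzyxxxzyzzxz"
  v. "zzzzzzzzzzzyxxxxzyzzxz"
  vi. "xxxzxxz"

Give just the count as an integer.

i → match
ii → match
iii → no match
iv → no match
v → match
vi → no match
Total matched: 3

3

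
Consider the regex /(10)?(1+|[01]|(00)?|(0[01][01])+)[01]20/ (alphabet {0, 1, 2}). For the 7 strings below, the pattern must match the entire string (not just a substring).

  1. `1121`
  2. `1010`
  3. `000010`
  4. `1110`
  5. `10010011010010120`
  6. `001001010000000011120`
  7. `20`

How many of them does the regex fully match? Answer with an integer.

1. `1121` → no match — must end with `20`
2. `1010` → no match — must end with `20`
3. `000010` → no match — must end with `20`
4. `1110` → no match — must end with `20`
5 → match
6 → match
7. `20` → no match
Total matched: 2

2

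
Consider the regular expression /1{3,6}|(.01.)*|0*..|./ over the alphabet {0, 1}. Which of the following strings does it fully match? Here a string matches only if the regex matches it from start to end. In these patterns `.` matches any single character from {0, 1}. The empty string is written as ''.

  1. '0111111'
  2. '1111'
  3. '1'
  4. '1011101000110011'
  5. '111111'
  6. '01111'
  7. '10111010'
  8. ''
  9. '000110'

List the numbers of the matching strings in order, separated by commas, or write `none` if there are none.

1. '0111111' → no match
2. '1111' → match
3. '1' → match
4 → match
5. '111111' → match
6. '01111' → no match
7. '10111010' → match
8. '' → match
9. '000110' → no match

2, 3, 4, 5, 7, 8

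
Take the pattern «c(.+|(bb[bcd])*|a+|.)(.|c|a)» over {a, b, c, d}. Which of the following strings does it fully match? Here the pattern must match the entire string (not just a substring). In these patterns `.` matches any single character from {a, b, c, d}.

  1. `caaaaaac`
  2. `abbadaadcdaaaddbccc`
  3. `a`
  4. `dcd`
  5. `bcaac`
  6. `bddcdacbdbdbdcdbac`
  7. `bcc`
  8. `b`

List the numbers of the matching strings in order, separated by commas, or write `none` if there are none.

1 → match
2 → no match — must start with `c`
3 → no match — must start with `c`
4 → no match — must start with `c`
5 → no match — must start with `c`
6 → no match — must start with `c`
7 → no match — must start with `c`
8 → no match — must start with `c`

1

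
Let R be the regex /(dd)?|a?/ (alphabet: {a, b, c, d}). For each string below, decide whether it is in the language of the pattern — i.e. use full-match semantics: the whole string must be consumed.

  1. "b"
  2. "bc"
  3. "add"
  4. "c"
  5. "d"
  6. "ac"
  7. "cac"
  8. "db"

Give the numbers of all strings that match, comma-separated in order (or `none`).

1 → no match
2 → no match
3 → no match
4 → no match
5 → no match
6 → no match
7 → no match
8 → no match

none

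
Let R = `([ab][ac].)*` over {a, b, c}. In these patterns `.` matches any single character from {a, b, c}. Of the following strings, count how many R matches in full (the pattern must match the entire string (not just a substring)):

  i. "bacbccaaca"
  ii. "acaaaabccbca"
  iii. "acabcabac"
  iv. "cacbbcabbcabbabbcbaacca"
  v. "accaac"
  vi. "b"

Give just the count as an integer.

3

i → no match
ii → match
iii → match
iv → no match
v → match
vi → no match
Total matched: 3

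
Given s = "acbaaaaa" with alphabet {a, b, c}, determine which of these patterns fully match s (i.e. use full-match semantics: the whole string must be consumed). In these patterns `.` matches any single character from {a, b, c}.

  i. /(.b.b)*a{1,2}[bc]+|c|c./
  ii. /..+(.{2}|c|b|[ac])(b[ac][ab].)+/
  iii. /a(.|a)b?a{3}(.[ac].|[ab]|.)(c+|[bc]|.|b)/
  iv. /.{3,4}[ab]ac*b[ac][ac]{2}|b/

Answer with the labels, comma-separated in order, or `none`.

i → no match
ii → no match
iii → match
iv → no match

iii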